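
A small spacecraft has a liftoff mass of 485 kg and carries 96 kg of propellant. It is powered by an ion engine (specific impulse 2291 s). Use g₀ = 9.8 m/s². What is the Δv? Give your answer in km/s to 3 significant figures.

Δv ≈ 4.95 km/s

v_e = Isp · g₀ = 2291 × 9.8 = 22451.8 m/s.
m_f = m₀ − m_prop = 485 − 96 = 389 kg.
Using Δv = v_e ln(m₀/m_f): Δv = v_e · ln(m₀/m_f) = 22451.8 × ln(1.247) = 22451.8 × 0.2206 ≈ 4952.2 m/s.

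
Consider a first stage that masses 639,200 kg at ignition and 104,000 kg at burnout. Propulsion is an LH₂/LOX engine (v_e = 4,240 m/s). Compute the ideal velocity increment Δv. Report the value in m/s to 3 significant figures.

Δv ≈ 7700 m/s

Rocket equation: Δv = v_e · ln(m₀/m_f) = 4240.0 × ln(6.146) = 4240.0 × 1.8158 ≈ 7699.1 m/s.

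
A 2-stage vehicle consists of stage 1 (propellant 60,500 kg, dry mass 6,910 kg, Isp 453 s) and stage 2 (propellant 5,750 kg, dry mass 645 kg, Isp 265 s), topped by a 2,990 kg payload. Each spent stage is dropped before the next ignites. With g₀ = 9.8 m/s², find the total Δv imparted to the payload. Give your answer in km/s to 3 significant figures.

Ignition mass of stage 1 = 60,500+6,910 + 5,750+645 + 2,990 = 76,795 kg.
Stage 1: m₀ = 76,795 kg, m_f = 76,795 − 60,500 = 16,295 kg; Δv = 453×9.8×ln(4.713) = 4439.4×1.5503 ≈ 6882 m/s.
Stage 2: m₀ = 9,385 kg, m_f = 9,385 − 5,750 = 3,635 kg; Δv = 265×9.8×ln(2.582) = 2597.0×0.9485 ≈ 2463 m/s.
Total Δv = 6882 + 2463 = 9345 m/s.

Δv ≈ 9.35 km/s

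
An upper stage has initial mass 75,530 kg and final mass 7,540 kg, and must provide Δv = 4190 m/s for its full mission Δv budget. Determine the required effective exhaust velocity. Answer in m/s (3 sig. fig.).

v_e ≈ 1820 m/s

ln(m₀/m_f) = ln(75530/7540) = ln(10.02) = 2.3043.
From the ideal rocket equation, v_e = Δv / ln(m₀/m_f) = 4190 / 2.3043 = 1818.3 m/s.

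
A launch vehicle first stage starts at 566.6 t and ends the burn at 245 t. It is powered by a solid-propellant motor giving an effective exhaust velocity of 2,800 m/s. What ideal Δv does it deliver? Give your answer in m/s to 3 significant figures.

Δv ≈ 2350 m/s

By the Tsiolkovsky rocket equation, Δv = v_e · ln(m₀/m_f) = 2800.0 × ln(2.313) = 2800.0 × 0.8384 ≈ 2347.5 m/s.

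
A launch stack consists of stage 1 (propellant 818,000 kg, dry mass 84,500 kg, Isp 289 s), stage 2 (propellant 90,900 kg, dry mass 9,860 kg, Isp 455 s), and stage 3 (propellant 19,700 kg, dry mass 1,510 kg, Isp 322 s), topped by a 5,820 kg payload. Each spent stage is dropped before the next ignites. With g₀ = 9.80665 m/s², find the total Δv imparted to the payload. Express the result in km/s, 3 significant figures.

Δv ≈ 14.1 km/s

Ignition mass of stage 1 = 818,000+84,500 + 90,900+9,860 + 19,700+1,510 + 5,820 = 1,030,290 kg.
Stage 1: m₀ = 1,030,290 kg, m_f = 1,030,290 − 818,000 = 212,290 kg; Δv = 289×9.80665×ln(4.853) = 2834.1×1.5796 ≈ 4477 m/s.
Stage 2: m₀ = 127,790 kg, m_f = 127,790 − 90,900 = 36,890 kg; Δv = 455×9.80665×ln(3.464) = 4462.0×1.2424 ≈ 5544 m/s.
Stage 3: m₀ = 27,030 kg, m_f = 27,030 − 19,700 = 7,330 kg; Δv = 322×9.80665×ln(3.688) = 3157.7×1.3050 ≈ 4121 m/s.
Total Δv = 4477 + 5544 + 4121 = 14142 m/s.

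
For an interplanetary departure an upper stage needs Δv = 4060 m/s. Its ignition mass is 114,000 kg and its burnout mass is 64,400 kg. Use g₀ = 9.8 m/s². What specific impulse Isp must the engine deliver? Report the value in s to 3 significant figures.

ln(m₀/m_f) = ln(114000/64400) = ln(1.77) = 0.5711.
v_e = Δv / ln(m₀/m_f) = 4060 / 0.5711 = 7109.3 m/s.
Isp = v_e / g₀ = 7109.3 / 9.8 = 725.4 s.

Isp ≈ 725 s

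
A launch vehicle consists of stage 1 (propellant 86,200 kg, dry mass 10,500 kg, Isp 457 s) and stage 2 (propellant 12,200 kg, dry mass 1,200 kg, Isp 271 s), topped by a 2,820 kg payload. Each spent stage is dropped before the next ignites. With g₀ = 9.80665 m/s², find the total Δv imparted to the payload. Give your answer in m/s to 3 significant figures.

Δv ≈ 10200 m/s

Ignition mass of stage 1 = 86,200+10,500 + 12,200+1,200 + 2,820 = 112,920 kg.
Stage 1: m₀ = 112,920 kg, m_f = 112,920 − 86,200 = 26,720 kg; Δv = 457×9.80665×ln(4.226) = 4481.6×1.4413 ≈ 6459 m/s.
Stage 2: m₀ = 16,220 kg, m_f = 16,220 − 12,200 = 4,020 kg; Δv = 271×9.80665×ln(4.035) = 2657.6×1.3950 ≈ 3707 m/s.
Total Δv = 6459 + 3707 = 10166 m/s.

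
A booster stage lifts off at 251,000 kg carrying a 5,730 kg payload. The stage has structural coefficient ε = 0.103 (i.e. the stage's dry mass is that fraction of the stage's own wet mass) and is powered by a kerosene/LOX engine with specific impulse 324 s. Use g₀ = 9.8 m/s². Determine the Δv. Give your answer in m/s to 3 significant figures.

Δv ≈ 6640 m/s

Stage wet mass = m₀ − payload = 251,000 − 5,730 = 245,270 kg.
Stage dry mass = ε × stage wet mass = 0.103 × 245,270 = 25,262.8 kg.
Burnout mass m_f = stage dry + payload = 25,262.8 + 5,730 = 30,992.8 kg.
v_e = Isp · g₀ = 324 × 9.8 = 3175.2 m/s.
Δv = v_e · ln(251,000/30,992.8) = 3175.2 × ln(8.099) = 3175.2 × 2.0917 ≈ 6642 m/s.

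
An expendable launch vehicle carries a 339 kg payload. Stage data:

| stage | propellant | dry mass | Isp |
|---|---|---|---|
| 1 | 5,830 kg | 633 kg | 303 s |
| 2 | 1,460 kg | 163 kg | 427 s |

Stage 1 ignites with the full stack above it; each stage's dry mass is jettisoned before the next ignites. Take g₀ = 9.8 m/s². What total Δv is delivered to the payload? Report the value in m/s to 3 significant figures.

Ignition mass of stage 1 = 5,830+633 + 1,460+163 + 339 = 8,425 kg.
Stage 1: m₀ = 8,425 kg, m_f = 8,425 − 5,830 = 2,595 kg; Δv = 303×9.8×ln(3.247) = 2969.4×1.1776 ≈ 3497 m/s.
Stage 2: m₀ = 1,962 kg, m_f = 1,962 − 1,460 = 502 kg; Δv = 427×9.8×ln(3.908) = 4184.6×1.3631 ≈ 5704 m/s.
Total Δv = 3497 + 5704 = 9201 m/s.

Δv ≈ 9200 m/s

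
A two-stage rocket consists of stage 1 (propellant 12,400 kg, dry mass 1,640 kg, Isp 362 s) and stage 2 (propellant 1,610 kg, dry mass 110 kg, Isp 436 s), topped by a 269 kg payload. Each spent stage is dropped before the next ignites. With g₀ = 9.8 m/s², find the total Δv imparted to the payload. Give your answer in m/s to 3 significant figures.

Ignition mass of stage 1 = 12,400+1,640 + 1,610+110 + 269 = 16,029 kg.
Stage 1: m₀ = 16,029 kg, m_f = 16,029 − 12,400 = 3,629 kg; Δv = 362×9.8×ln(4.417) = 3547.6×1.4854 ≈ 5270 m/s.
Stage 2: m₀ = 1,989 kg, m_f = 1,989 − 1,610 = 379 kg; Δv = 436×9.8×ln(5.248) = 4272.8×1.6579 ≈ 7084 m/s.
Total Δv = 5270 + 7084 = 12354 m/s.

Δv ≈ 12400 m/s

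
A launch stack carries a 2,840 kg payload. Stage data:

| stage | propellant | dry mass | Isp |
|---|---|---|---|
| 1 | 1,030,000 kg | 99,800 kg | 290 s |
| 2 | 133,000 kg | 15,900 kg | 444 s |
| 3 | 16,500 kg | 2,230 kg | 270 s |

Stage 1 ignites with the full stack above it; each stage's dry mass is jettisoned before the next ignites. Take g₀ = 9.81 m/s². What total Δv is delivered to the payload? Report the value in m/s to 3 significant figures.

Δv ≈ 14900 m/s

Ignition mass of stage 1 = 1,030,000+99,800 + 133,000+15,900 + 16,500+2,230 + 2,840 = 1,300,270 kg.
Stage 1: m₀ = 1,300,270 kg, m_f = 1,300,270 − 1,030,000 = 270,270 kg; Δv = 290×9.81×ln(4.811) = 2844.9×1.5709 ≈ 4469 m/s.
Stage 2: m₀ = 170,470 kg, m_f = 170,470 − 133,000 = 37,470 kg; Δv = 444×9.81×ln(4.55) = 4355.6×1.5150 ≈ 6599 m/s.
Stage 3: m₀ = 21,570 kg, m_f = 21,570 − 16,500 = 5,070 kg; Δv = 270×9.81×ln(4.254) = 2648.7×1.4480 ≈ 3835 m/s.
Total Δv = 4469 + 6599 + 3835 = 14903 m/s.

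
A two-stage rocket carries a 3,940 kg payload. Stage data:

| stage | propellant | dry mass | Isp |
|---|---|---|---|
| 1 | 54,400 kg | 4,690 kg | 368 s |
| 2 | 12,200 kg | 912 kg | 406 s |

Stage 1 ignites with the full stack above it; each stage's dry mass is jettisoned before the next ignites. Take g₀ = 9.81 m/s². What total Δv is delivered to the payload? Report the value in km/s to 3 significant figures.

Δv ≈ 9.53 km/s

Ignition mass of stage 1 = 54,400+4,690 + 12,200+912 + 3,940 = 76,142 kg.
Stage 1: m₀ = 76,142 kg, m_f = 76,142 − 54,400 = 21,742 kg; Δv = 368×9.81×ln(3.502) = 3610.1×1.2534 ≈ 4525 m/s.
Stage 2: m₀ = 17,052 kg, m_f = 17,052 − 12,200 = 4,852 kg; Δv = 406×9.81×ln(3.514) = 3982.9×1.2569 ≈ 5006 m/s.
Total Δv = 4525 + 5006 = 9531 m/s.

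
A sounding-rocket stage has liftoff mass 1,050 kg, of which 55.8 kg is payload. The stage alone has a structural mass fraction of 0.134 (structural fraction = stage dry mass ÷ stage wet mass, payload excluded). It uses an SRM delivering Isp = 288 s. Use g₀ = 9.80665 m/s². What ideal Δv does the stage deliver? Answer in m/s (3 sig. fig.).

Stage wet mass = m₀ − payload = 1,050 − 55.8 = 994.2 kg.
Stage dry mass = ε × stage wet mass = 0.134 × 994.2 = 133.223 kg.
Burnout mass m_f = stage dry + payload = 133.223 + 55.8 = 189.023 kg.
v_e = Isp · g₀ = 288 × 9.80665 = 2824.3 m/s.
By the Tsiolkovsky rocket equation, Δv = v_e · ln(1,050/189.023) = 2824.3 × ln(5.555) = 2824.3 × 1.7147 ≈ 4843 m/s.

Δv ≈ 4840 m/s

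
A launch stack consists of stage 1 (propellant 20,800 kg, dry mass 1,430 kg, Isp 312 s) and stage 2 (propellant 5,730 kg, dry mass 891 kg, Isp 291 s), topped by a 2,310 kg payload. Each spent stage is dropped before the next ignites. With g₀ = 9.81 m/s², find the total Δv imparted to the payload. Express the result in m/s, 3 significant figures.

Ignition mass of stage 1 = 20,800+1,430 + 5,730+891 + 2,310 = 31,161 kg.
Stage 1: m₀ = 31,161 kg, m_f = 31,161 − 20,800 = 10,361 kg; Δv = 312×9.81×ln(3.008) = 3060.7×1.1011 ≈ 3370 m/s.
Stage 2: m₀ = 8,931 kg, m_f = 8,931 − 5,730 = 3,201 kg; Δv = 291×9.81×ln(2.79) = 2854.7×1.0261 ≈ 2929 m/s.
Total Δv = 3370 + 2929 = 6299 m/s.

Δv ≈ 6300 m/s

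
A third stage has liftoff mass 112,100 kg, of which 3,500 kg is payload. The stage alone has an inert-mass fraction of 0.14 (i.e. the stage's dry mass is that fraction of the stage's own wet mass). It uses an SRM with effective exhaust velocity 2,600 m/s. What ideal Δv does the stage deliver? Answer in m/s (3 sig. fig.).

Δv ≈ 4660 m/s

Stage wet mass = m₀ − payload = 112,100 − 3,500 = 108,600 kg.
Stage dry mass = ε × stage wet mass = 0.14 × 108,600 = 15,204 kg.
Burnout mass m_f = stage dry + payload = 15,204 + 3,500 = 18,704 kg.
Δv = v_e · ln(112,100/18,704) = 2600.0 × ln(5.993) = 2600.0 × 1.7907 ≈ 4656 m/s.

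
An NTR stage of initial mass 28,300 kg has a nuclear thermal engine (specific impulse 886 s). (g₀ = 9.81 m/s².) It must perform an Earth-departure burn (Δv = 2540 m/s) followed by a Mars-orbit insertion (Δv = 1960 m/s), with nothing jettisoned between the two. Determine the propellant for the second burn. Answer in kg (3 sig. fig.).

propellant for the second burn ≈ 4270 kg

v_e = Isp · g₀ = 886 × 9.81 = 8691.7 m/s.
After the first burn: m = 28300 × exp(−2540/8691.7) = 28300 × 0.74659 = 21,128.5 kg.
After the second burn: m = 21,128.5 × exp(−1960/8691.7) = 21,128.5 × 0.79811 = 16,862.9 kg.
Second-burn propellant = 21,128.5 − 16,862.9 = 4,265.6 kg.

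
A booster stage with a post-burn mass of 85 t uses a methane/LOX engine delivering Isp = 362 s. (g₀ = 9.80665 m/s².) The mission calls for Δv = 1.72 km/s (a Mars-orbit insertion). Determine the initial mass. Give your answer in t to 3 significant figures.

v_e = Isp · g₀ = 362 × 9.80665 = 3550.0 m/s.
m₀/m_f = exp(Δv / v_e) = exp(1720 / 3550.0) = exp(0.4845) = 1.6234.
m₀ = m_f × 1.6234 = 85 × 1.6234 = 137.989 t.

initial mass ≈ 138 t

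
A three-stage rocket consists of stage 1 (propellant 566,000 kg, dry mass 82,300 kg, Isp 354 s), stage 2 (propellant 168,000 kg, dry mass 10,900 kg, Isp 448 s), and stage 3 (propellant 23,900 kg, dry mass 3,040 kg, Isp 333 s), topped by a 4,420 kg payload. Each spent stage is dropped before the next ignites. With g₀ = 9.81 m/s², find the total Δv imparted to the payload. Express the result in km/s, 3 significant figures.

Δv ≈ 15.5 km/s

Ignition mass of stage 1 = 566,000+82,300 + 168,000+10,900 + 23,900+3,040 + 4,420 = 858,560 kg.
Stage 1: m₀ = 858,560 kg, m_f = 858,560 − 566,000 = 292,560 kg; Δv = 354×9.81×ln(2.935) = 3472.7×1.0766 ≈ 3739 m/s.
Stage 2: m₀ = 210,260 kg, m_f = 210,260 − 168,000 = 42,260 kg; Δv = 448×9.81×ln(4.975) = 4394.9×1.6045 ≈ 7052 m/s.
Stage 3: m₀ = 31,360 kg, m_f = 31,360 − 23,900 = 7,460 kg; Δv = 333×9.81×ln(4.204) = 3266.7×1.4360 ≈ 4691 m/s.
Total Δv = 3739 + 7052 + 4691 = 15482 m/s.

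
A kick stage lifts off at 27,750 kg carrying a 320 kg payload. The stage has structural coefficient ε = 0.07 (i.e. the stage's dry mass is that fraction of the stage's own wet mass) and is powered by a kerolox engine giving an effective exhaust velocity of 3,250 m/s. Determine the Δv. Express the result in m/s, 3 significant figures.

Stage wet mass = m₀ − payload = 27,750 − 320 = 27,430 kg.
Stage dry mass = ε × stage wet mass = 0.07 × 27,430 = 1,920.1 kg.
Burnout mass m_f = stage dry + payload = 1,920.1 + 320 = 2,240.1 kg.
Δv = v_e · ln(27,750/2,240.1) = 3250.0 × ln(12.39) = 3250.0 × 2.5167 ≈ 8179 m/s.

Δv ≈ 8180 m/s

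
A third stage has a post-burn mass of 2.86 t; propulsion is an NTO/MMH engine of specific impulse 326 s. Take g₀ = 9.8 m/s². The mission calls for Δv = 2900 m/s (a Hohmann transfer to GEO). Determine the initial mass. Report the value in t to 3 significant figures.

initial mass ≈ 7.09 t

v_e = Isp · g₀ = 326 × 9.8 = 3194.8 m/s.
m₀/m_f = exp(Δv / v_e) = exp(2900 / 3194.8) = exp(0.9077) = 2.4787.
m₀ = m_f × 2.4787 = 2.86 × 2.4787 = 7.08908 t.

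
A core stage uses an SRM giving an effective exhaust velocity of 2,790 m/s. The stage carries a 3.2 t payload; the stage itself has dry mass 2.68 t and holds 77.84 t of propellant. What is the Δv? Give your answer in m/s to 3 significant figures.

m₀ = payload + dry + propellant = 3.2 + 2.68 + 77.84 = 83.72 t.
m_f = payload + dry = 3.2 + 2.68 = 5.88 t.
Δv = v_e · ln(m₀/m_f) = 2790.0 × ln(14.24) = 2790.0 × 2.6559 ≈ 7410.0 m/s.

Δv ≈ 7410 m/s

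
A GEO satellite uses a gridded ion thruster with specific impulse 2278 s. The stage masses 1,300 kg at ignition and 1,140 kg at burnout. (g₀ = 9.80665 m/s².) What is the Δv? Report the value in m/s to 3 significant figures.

Δv ≈ 2930 m/s

v_e = Isp · g₀ = 2278 × 9.80665 = 22339.5 m/s.
By the Tsiolkovsky rocket equation, Δv = v_e · ln(m₀/m_f) = 22339.5 × ln(1.14) = 22339.5 × 0.1313 ≈ 2934.0 m/s.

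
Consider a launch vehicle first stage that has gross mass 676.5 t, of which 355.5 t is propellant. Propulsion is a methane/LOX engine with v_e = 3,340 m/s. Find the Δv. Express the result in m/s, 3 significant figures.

m_f = m₀ − m_prop = 676.5 − 355.5 = 321 t.
Rocket equation: Δv = v_e · ln(m₀/m_f) = 3340.0 × ln(2.107) = 3340.0 × 0.7455 ≈ 2489.9 m/s.

Δv ≈ 2490 m/s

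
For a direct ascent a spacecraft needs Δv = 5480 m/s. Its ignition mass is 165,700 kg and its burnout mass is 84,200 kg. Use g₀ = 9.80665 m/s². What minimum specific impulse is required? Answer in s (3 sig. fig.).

Isp ≈ 825 s

ln(m₀/m_f) = ln(165700/84200) = ln(1.968) = 0.6770.
Using Δv = v_e ln(m₀/m_f): v_e = Δv / ln(m₀/m_f) = 5480 / 0.6770 = 8094.7 m/s.
Isp = v_e / g₀ = 8094.7 / 9.80665 = 825.4 s.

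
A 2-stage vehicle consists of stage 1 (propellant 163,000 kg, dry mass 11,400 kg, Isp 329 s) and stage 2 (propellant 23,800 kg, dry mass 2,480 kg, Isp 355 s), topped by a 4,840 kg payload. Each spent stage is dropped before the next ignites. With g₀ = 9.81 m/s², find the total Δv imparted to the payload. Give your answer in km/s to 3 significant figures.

Ignition mass of stage 1 = 163,000+11,400 + 23,800+2,480 + 4,840 = 205,520 kg.
Stage 1: m₀ = 205,520 kg, m_f = 205,520 − 163,000 = 42,520 kg; Δv = 329×9.81×ln(4.833) = 3227.5×1.5756 ≈ 5085 m/s.
Stage 2: m₀ = 31,120 kg, m_f = 31,120 − 23,800 = 7,320 kg; Δv = 355×9.81×ln(4.251) = 3482.6×1.4472 ≈ 5040 m/s.
Total Δv = 5085 + 5040 = 10125 m/s.

Δv ≈ 10.1 km/s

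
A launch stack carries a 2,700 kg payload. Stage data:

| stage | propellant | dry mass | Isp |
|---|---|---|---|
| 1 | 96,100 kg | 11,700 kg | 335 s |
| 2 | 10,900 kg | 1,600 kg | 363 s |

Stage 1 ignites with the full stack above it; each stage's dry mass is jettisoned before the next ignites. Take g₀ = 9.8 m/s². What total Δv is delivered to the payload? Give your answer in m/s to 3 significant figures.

Δv ≈ 9480 m/s

Ignition mass of stage 1 = 96,100+11,700 + 10,900+1,600 + 2,700 = 123,000 kg.
Stage 1: m₀ = 123,000 kg, m_f = 123,000 − 96,100 = 26,900 kg; Δv = 335×9.8×ln(4.572) = 3283.0×1.5201 ≈ 4990 m/s.
Stage 2: m₀ = 15,200 kg, m_f = 15,200 − 10,900 = 4,300 kg; Δv = 363×9.8×ln(3.535) = 3557.4×1.2627 ≈ 4492 m/s.
Total Δv = 4990 + 4492 = 9482 m/s.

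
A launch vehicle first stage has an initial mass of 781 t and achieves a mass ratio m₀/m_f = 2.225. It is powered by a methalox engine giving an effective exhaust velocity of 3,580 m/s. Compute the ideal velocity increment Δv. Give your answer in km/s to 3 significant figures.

Rocket equation: Δv = v_e · ln(2.225) = 3580.0 × 0.7998 ≈ 2863.1 m/s.

Δv ≈ 2.86 km/s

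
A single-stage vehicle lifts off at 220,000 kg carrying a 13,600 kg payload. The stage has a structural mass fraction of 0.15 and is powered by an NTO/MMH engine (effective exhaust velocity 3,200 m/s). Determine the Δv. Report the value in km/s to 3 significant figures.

Δv ≈ 5.11 km/s

Stage wet mass = m₀ − payload = 220,000 − 13,600 = 206,400 kg.
Stage dry mass = ε × stage wet mass = 0.15 × 206,400 = 30,960 kg.
Burnout mass m_f = stage dry + payload = 30,960 + 13,600 = 44,560 kg.
Δv = v_e · ln(220,000/44,560) = 3200.0 × ln(4.937) = 3200.0 × 1.5968 ≈ 5110 m/s.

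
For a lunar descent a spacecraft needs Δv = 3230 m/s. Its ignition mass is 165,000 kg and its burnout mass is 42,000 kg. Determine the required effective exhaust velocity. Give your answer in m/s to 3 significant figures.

v_e ≈ 2360 m/s

ln(m₀/m_f) = ln(165000/42000) = ln(3.929) = 1.3683.
By the Tsiolkovsky rocket equation, v_e = Δv / ln(m₀/m_f) = 3230 / 1.3683 = 2360.6 m/s.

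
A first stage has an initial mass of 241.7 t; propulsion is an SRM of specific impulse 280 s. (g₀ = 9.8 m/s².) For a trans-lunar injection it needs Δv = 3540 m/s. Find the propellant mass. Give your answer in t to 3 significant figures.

v_e = Isp · g₀ = 280 × 9.8 = 2744.0 m/s.
From the ideal rocket equation, m₀/m_f = exp(Δv / v_e) = exp(3540 / 2744.0) = exp(1.2901) = 3.6331.
m_f = 241.7 / 3.6331 = 66.5272 t, so propellant = m₀ − m_f = 241.7 − 66.5272 = 175.1728 t.

propellant mass ≈ 175 t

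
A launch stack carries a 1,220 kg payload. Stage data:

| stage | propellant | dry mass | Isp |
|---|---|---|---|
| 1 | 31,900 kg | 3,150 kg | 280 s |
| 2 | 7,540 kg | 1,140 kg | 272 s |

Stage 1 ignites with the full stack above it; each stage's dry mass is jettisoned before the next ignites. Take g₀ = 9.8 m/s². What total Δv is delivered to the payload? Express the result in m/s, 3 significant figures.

Ignition mass of stage 1 = 31,900+3,150 + 7,540+1,140 + 1,220 = 44,950 kg.
Stage 1: m₀ = 44,950 kg, m_f = 44,950 − 31,900 = 13,050 kg; Δv = 280×9.8×ln(3.444) = 2744.0×1.2368 ≈ 3394 m/s.
Stage 2: m₀ = 9,900 kg, m_f = 9,900 − 7,540 = 2,360 kg; Δv = 272×9.8×ln(4.195) = 2665.6×1.4339 ≈ 3822 m/s.
Total Δv = 3394 + 3822 = 7216 m/s.

Δv ≈ 7220 m/s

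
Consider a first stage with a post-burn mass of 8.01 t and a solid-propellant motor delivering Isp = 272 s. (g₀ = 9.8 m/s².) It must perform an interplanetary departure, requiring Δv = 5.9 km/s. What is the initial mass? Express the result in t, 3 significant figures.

v_e = Isp · g₀ = 272 × 9.8 = 2665.6 m/s.
Using Δv = v_e ln(m₀/m_f): m₀/m_f = exp(Δv / v_e) = exp(5900 / 2665.6) = exp(2.2134) = 9.1466.
m₀ = m_f × 9.1466 = 8.01 × 9.1466 = 73.2643 t.

initial mass ≈ 73.3 t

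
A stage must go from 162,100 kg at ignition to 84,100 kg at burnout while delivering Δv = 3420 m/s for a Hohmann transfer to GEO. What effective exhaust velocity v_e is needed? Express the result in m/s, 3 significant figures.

ln(m₀/m_f) = ln(162100/84100) = ln(1.927) = 0.6562.
v_e = Δv / ln(m₀/m_f) = 3420 / 0.6562 = 5211.8 m/s.

v_e ≈ 5210 m/s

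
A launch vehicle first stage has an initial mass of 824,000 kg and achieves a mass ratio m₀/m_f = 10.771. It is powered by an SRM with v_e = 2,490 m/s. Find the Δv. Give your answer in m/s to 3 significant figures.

Δv ≈ 5920 m/s

By the Tsiolkovsky rocket equation, Δv = v_e · ln(10.771) = 2490.0 × 2.3769 ≈ 5918.4 m/s.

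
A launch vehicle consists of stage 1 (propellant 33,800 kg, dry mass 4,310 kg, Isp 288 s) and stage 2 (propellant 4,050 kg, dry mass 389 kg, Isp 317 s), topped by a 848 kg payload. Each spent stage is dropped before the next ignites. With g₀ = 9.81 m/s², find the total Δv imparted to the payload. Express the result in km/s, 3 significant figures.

Δv ≈ 8.78 km/s

Ignition mass of stage 1 = 33,800+4,310 + 4,050+389 + 848 = 43,397 kg.
Stage 1: m₀ = 43,397 kg, m_f = 43,397 − 33,800 = 9,597 kg; Δv = 288×9.81×ln(4.522) = 2825.3×1.5089 ≈ 4263 m/s.
Stage 2: m₀ = 5,287 kg, m_f = 5,287 − 4,050 = 1,237 kg; Δv = 317×9.81×ln(4.274) = 3109.8×1.4526 ≈ 4517 m/s.
Total Δv = 4263 + 4517 = 8780 m/s.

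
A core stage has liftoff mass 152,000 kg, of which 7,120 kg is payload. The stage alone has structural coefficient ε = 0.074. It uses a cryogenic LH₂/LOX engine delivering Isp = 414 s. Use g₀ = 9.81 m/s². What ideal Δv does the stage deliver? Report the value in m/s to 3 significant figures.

Δv ≈ 8700 m/s

Stage wet mass = m₀ − payload = 152,000 − 7,120 = 144,880 kg.
Stage dry mass = ε × stage wet mass = 0.074 × 144,880 = 10,721.1 kg.
Burnout mass m_f = stage dry + payload = 10,721.1 + 7,120 = 17,841.1 kg.
v_e = Isp · g₀ = 414 × 9.81 = 4061.3 m/s.
By the Tsiolkovsky rocket equation, Δv = v_e · ln(152,000/17,841.1) = 4061.3 × ln(8.52) = 4061.3 × 2.1424 ≈ 8701 m/s.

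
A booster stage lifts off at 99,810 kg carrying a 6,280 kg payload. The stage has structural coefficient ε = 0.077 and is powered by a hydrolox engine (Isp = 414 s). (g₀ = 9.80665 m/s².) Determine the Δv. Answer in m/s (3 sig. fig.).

Stage wet mass = m₀ − payload = 99,810 − 6,280 = 93,530 kg.
Stage dry mass = ε × stage wet mass = 0.077 × 93,530 = 7,201.81 kg.
Burnout mass m_f = stage dry + payload = 7,201.81 + 6,280 = 13,481.81 kg.
v_e = Isp · g₀ = 414 × 9.80665 = 4060.0 m/s.
Using Δv = v_e ln(m₀/m_f): Δv = v_e · ln(99,810/13,481.81) = 4060.0 × ln(7.403) = 4060.0 × 2.0019 ≈ 8128 m/s.

Δv ≈ 8130 m/s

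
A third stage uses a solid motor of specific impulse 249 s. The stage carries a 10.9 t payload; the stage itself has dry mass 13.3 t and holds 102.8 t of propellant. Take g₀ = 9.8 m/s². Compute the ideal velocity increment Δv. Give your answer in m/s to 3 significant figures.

Δv ≈ 4050 m/s

v_e = Isp · g₀ = 249 × 9.8 = 2440.2 m/s.
m₀ = payload + dry + propellant = 10.9 + 13.3 + 102.8 = 127 t.
m_f = payload + dry = 10.9 + 13.3 = 24.2 t.
Rocket equation: Δv = v_e · ln(m₀/m_f) = 2440.2 × ln(5.248) = 2440.2 × 1.6578 ≈ 4045.4 m/s.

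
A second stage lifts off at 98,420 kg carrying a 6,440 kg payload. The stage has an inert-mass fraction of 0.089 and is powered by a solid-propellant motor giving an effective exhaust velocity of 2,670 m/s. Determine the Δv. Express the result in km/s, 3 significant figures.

Δv ≈ 5.09 km/s

Stage wet mass = m₀ − payload = 98,420 − 6,440 = 91,980 kg.
Stage dry mass = ε × stage wet mass = 0.089 × 91,980 = 8,186.22 kg.
Burnout mass m_f = stage dry + payload = 8,186.22 + 6,440 = 14,626.22 kg.
Using Δv = v_e ln(m₀/m_f): Δv = v_e · ln(98,420/14,626.22) = 2670.0 × ln(6.729) = 2670.0 × 1.9064 ≈ 5090 m/s.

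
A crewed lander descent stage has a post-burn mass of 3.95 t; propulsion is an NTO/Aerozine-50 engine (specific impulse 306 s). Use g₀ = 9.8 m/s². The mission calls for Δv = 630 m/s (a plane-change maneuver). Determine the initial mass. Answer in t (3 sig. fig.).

v_e = Isp · g₀ = 306 × 9.8 = 2998.8 m/s.
Using Δv = v_e ln(m₀/m_f): m₀/m_f = exp(Δv / v_e) = exp(630 / 2998.8) = exp(0.2101) = 1.2338.
m₀ = m_f × 1.2338 = 3.95 × 1.2338 = 4.87351 t.

initial mass ≈ 4.87 t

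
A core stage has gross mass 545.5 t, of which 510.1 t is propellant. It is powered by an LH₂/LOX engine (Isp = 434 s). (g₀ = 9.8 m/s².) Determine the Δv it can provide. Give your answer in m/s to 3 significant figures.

Δv ≈ 11600 m/s

v_e = Isp · g₀ = 434 × 9.8 = 4253.2 m/s.
m_f = m₀ − m_prop = 545.5 − 510.1 = 35.4 t.
By the Tsiolkovsky rocket equation, Δv = v_e · ln(m₀/m_f) = 4253.2 × ln(15.41) = 4253.2 × 2.7350 ≈ 11632.5 m/s.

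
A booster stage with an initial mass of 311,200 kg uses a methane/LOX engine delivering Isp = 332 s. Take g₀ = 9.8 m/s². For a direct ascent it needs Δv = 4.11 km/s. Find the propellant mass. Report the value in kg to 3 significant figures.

v_e = Isp · g₀ = 332 × 9.8 = 3253.6 m/s.
m₀/m_f = exp(Δv / v_e) = exp(4110 / 3253.6) = exp(1.2632) = 3.5368.
m_f = 311,200 / 3.5368 = 87,989.1 kg, so propellant = m₀ − m_f = 311,200 − 87,989.1 = 223,210.9 kg.

propellant mass ≈ 223000 kg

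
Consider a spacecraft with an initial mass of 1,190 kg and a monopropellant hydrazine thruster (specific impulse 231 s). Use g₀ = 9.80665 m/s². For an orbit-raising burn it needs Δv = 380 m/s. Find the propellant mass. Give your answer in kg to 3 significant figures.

propellant mass ≈ 184 kg

v_e = Isp · g₀ = 231 × 9.80665 = 2265.3 m/s.
Rocket equation: m₀/m_f = exp(Δv / v_e) = exp(380 / 2265.3) = exp(0.1677) = 1.1826.
m_f = 1,190 / 1.1826 = 1,006.26 kg, so propellant = m₀ − m_f = 1,190 − 1,006.26 = 183.74 kg.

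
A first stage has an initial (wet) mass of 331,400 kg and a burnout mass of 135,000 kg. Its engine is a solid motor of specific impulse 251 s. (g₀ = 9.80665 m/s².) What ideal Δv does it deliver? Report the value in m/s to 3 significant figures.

v_e = Isp · g₀ = 251 × 9.80665 = 2461.5 m/s.
Using Δv = v_e ln(m₀/m_f): Δv = v_e · ln(m₀/m_f) = 2461.5 × ln(2.455) = 2461.5 × 0.8981 ≈ 2210.5 m/s.

Δv ≈ 2210 m/s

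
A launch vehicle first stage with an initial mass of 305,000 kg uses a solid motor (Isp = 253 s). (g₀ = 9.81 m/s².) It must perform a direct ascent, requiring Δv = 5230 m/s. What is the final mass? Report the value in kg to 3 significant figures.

v_e = Isp · g₀ = 253 × 9.81 = 2481.9 m/s.
Using Δv = v_e ln(m₀/m_f): m₀/m_f = exp(Δv / v_e) = exp(5230 / 2481.9) = exp(2.1072) = 8.2254.
m_f = m₀ / 8.2254 = 305,000 / 8.2254 = 37,080.3 kg.

final mass ≈ 37100 kg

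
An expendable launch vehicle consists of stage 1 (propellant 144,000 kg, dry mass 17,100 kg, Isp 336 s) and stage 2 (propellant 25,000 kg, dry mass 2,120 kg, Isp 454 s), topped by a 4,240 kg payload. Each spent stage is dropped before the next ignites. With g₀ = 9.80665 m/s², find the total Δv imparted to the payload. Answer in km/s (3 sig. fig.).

Ignition mass of stage 1 = 144,000+17,100 + 25,000+2,120 + 4,240 = 192,460 kg.
Stage 1: m₀ = 192,460 kg, m_f = 192,460 − 144,000 = 48,460 kg; Δv = 336×9.80665×ln(3.972) = 3295.0×1.3791 ≈ 4544 m/s.
Stage 2: m₀ = 31,360 kg, m_f = 31,360 − 25,000 = 6,360 kg; Δv = 454×9.80665×ln(4.931) = 4452.2×1.5955 ≈ 7104 m/s.
Total Δv = 4544 + 7104 = 11648 m/s.

Δv ≈ 11.6 km/s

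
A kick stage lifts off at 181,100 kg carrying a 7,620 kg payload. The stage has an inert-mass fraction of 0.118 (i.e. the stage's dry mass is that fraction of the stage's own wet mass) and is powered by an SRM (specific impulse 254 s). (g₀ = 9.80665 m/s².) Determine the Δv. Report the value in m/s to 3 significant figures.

Δv ≈ 4640 m/s

Stage wet mass = m₀ − payload = 181,100 − 7,620 = 173,480 kg.
Stage dry mass = ε × stage wet mass = 0.118 × 173,480 = 20,470.6 kg.
Burnout mass m_f = stage dry + payload = 20,470.6 + 7,620 = 28,090.6 kg.
v_e = Isp · g₀ = 254 × 9.80665 = 2490.9 m/s.
Δv = v_e · ln(181,100/28,090.6) = 2490.9 × ln(6.447) = 2490.9 × 1.8636 ≈ 4642 m/s.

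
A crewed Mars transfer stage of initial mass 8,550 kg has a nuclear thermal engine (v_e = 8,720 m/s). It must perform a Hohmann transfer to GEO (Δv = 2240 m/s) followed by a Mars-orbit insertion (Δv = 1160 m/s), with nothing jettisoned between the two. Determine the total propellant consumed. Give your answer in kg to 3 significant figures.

total propellant consumed ≈ 2760 kg

After the first burn: m = 8550 × exp(−2240/8720.0) = 8550 × 0.77346 = 6,613.08 kg.
After the second burn: m = 6,613.08 × exp(−1160/8720.0) = 6,613.08 × 0.87544 = 5,789.35 kg.
Total propellant = m₀ − m_final = 8550 − 5,789.35 = 2,760.65 kg.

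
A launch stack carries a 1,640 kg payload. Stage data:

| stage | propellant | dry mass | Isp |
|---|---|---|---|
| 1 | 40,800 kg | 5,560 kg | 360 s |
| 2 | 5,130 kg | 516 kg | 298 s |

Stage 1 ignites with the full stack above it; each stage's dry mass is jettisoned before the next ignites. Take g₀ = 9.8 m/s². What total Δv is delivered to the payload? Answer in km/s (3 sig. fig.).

Δv ≈ 8.60 km/s

Ignition mass of stage 1 = 40,800+5,560 + 5,130+516 + 1,640 = 53,646 kg.
Stage 1: m₀ = 53,646 kg, m_f = 53,646 − 40,800 = 12,846 kg; Δv = 360×9.8×ln(4.176) = 3528.0×1.4294 ≈ 5043 m/s.
Stage 2: m₀ = 7,286 kg, m_f = 7,286 − 5,130 = 2,156 kg; Δv = 298×9.8×ln(3.379) = 2920.4×1.2177 ≈ 3556 m/s.
Total Δv = 5043 + 3556 = 8599 m/s.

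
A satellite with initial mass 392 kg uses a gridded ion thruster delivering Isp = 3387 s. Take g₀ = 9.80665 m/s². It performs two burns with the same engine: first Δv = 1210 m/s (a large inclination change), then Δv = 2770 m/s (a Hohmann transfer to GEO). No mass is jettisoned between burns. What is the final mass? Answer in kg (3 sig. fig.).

final mass ≈ 348 kg

v_e = Isp · g₀ = 3387 × 9.80665 = 33215.1 m/s.
After the first burn: m = 392 × exp(−1210/33215.1) = 392 × 0.96423 = 377.978 kg.
After the second burn: m = 377.978 × exp(−2770/33215.1) = 377.978 × 0.91999 = 347.736 kg.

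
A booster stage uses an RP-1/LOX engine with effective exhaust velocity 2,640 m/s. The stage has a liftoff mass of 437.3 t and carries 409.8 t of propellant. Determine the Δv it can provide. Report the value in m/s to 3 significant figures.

m_f = m₀ − m_prop = 437.3 − 409.8 = 27.5 t.
By the Tsiolkovsky rocket equation, Δv = v_e · ln(m₀/m_f) = 2640.0 × ln(15.9) = 2640.0 × 2.7664 ≈ 7303.4 m/s.

Δv ≈ 7300 m/s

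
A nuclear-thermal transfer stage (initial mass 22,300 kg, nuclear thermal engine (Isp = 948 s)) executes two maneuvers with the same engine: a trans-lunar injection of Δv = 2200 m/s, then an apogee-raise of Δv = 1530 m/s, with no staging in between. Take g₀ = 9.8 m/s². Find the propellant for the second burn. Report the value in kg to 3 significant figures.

v_e = Isp · g₀ = 948 × 9.8 = 9290.4 m/s.
After the first burn: m = 22300 × exp(−2200/9290.4) = 22300 × 0.78915 = 17,598 kg.
After the second burn: m = 17,598 × exp(−1530/9290.4) = 17,598 × 0.84816 = 14,925.9 kg.
Second-burn propellant = 17,598 − 14,925.9 = 2,672.1 kg.

propellant for the second burn ≈ 2670 kg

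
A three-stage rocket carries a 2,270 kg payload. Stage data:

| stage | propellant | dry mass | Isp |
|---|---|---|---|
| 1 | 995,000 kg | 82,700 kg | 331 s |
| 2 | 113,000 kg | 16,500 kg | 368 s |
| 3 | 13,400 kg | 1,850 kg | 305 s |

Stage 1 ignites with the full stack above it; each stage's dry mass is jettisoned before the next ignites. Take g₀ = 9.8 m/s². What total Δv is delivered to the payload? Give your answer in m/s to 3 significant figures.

Ignition mass of stage 1 = 995,000+82,700 + 113,000+16,500 + 13,400+1,850 + 2,270 = 1,224,720 kg.
Stage 1: m₀ = 1,224,720 kg, m_f = 1,224,720 − 995,000 = 229,720 kg; Δv = 331×9.8×ln(5.331) = 3243.8×1.6736 ≈ 5429 m/s.
Stage 2: m₀ = 147,020 kg, m_f = 147,020 − 113,000 = 34,020 kg; Δv = 368×9.8×ln(4.322) = 3606.4×1.4636 ≈ 5278 m/s.
Stage 3: m₀ = 17,520 kg, m_f = 17,520 − 13,400 = 4,120 kg; Δv = 305×9.8×ln(4.252) = 2989.0×1.4475 ≈ 4327 m/s.
Total Δv = 5429 + 5278 + 4327 = 15034 m/s.

Δv ≈ 15000 m/s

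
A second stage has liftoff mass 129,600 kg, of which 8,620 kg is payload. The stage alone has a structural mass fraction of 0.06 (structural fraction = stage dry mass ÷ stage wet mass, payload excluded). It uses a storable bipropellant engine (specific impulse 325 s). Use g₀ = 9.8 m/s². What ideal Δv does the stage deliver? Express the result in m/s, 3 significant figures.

Stage wet mass = m₀ − payload = 129,600 − 8,620 = 120,980 kg.
Stage dry mass = ε × stage wet mass = 0.06 × 120,980 = 7,258.8 kg.
Burnout mass m_f = stage dry + payload = 7,258.8 + 8,620 = 15,878.8 kg.
v_e = Isp · g₀ = 325 × 9.8 = 3185.0 m/s.
Using Δv = v_e ln(m₀/m_f): Δv = v_e · ln(129,600/15,878.8) = 3185.0 × ln(8.162) = 3185.0 × 2.0995 ≈ 6687 m/s.

Δv ≈ 6690 m/s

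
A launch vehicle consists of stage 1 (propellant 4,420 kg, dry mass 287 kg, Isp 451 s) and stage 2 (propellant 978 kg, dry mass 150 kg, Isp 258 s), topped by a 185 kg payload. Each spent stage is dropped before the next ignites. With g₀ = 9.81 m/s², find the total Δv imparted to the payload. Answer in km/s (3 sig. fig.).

Ignition mass of stage 1 = 4,420+287 + 978+150 + 185 = 6,020 kg.
Stage 1: m₀ = 6,020 kg, m_f = 6,020 − 4,420 = 1,600 kg; Δv = 451×9.81×ln(3.763) = 4424.3×1.3251 ≈ 5863 m/s.
Stage 2: m₀ = 1,313 kg, m_f = 1,313 − 978 = 335 kg; Δv = 258×9.81×ln(3.919) = 2531.0×1.3659 ≈ 3457 m/s.
Total Δv = 5863 + 3457 = 9320 m/s.

Δv ≈ 9.32 km/s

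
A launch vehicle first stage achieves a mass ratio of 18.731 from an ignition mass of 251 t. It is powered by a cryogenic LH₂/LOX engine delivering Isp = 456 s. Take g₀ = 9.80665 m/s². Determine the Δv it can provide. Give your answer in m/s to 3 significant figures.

Δv ≈ 13100 m/s

v_e = Isp · g₀ = 456 × 9.80665 = 4471.8 m/s.
From the ideal rocket equation, Δv = v_e · ln(18.731) = 4471.8 × 2.9302 ≈ 13103.3 m/s.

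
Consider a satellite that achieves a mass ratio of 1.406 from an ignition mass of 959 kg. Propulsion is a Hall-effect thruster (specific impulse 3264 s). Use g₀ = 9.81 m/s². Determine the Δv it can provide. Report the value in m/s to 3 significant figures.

Δv ≈ 10900 m/s

v_e = Isp · g₀ = 3264 × 9.81 = 32019.8 m/s.
Δv = v_e · ln(1.406) = 32019.8 × 0.3407 ≈ 10910.7 m/s.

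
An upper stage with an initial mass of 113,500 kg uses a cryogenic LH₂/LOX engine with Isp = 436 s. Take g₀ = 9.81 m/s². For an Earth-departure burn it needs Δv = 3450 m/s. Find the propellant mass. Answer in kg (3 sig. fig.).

v_e = Isp · g₀ = 436 × 9.81 = 4277.2 m/s.
m₀/m_f = exp(Δv / v_e) = exp(3450 / 4277.2) = exp(0.8066) = 2.2403.
m_f = 113,500 / 2.2403 = 50,662.9 kg, so propellant = m₀ − m_f = 113,500 − 50,662.9 = 62,837.1 kg.

propellant mass ≈ 62800 kg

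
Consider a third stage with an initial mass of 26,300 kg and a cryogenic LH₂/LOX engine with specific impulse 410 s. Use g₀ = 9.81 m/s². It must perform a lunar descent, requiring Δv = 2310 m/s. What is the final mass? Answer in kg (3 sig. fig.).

v_e = Isp · g₀ = 410 × 9.81 = 4022.1 m/s.
m₀/m_f = exp(Δv / v_e) = exp(2310 / 4022.1) = exp(0.5743) = 1.7759.
m_f = m₀ / 1.7759 = 26,300 / 1.7759 = 14,809.4 kg.

final mass ≈ 14800 kg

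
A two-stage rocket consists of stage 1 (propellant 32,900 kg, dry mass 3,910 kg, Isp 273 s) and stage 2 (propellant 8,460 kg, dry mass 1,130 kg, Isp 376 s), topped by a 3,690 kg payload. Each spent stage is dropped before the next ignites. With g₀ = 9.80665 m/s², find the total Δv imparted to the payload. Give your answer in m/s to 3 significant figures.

Δv ≈ 6600 m/s

Ignition mass of stage 1 = 32,900+3,910 + 8,460+1,130 + 3,690 = 50,090 kg.
Stage 1: m₀ = 50,090 kg, m_f = 50,090 − 32,900 = 17,190 kg; Δv = 273×9.80665×ln(2.914) = 2677.2×1.0695 ≈ 2863 m/s.
Stage 2: m₀ = 13,280 kg, m_f = 13,280 − 8,460 = 4,820 kg; Δv = 376×9.80665×ln(2.755) = 3687.3×1.0135 ≈ 3737 m/s.
Total Δv = 2863 + 3737 = 6600 m/s.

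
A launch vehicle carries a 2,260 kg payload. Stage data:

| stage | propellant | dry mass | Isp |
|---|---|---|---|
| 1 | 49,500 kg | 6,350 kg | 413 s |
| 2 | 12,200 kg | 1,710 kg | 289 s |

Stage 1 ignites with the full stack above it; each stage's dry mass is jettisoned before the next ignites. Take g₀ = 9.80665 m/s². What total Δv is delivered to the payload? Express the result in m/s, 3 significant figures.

Ignition mass of stage 1 = 49,500+6,350 + 12,200+1,710 + 2,260 = 72,020 kg.
Stage 1: m₀ = 72,020 kg, m_f = 72,020 − 49,500 = 22,520 kg; Δv = 413×9.80665×ln(3.198) = 4050.1×1.1625 ≈ 4708 m/s.
Stage 2: m₀ = 16,170 kg, m_f = 16,170 − 12,200 = 3,970 kg; Δv = 289×9.80665×ln(4.073) = 2834.1×1.4044 ≈ 3980 m/s.
Total Δv = 4708 + 3980 = 8688 m/s.

Δv ≈ 8690 m/s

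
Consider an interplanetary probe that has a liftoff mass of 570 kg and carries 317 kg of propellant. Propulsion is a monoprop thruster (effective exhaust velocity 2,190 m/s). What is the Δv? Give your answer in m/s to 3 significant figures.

Δv ≈ 1780 m/s

m_f = m₀ − m_prop = 570 − 317 = 253 kg.
Δv = v_e · ln(m₀/m_f) = 2190.0 × ln(2.253) = 2190.0 × 0.8122 ≈ 1778.8 m/s.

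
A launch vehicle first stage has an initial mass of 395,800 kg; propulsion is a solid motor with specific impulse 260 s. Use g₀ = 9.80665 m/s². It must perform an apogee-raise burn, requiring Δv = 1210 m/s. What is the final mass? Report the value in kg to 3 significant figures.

final mass ≈ 246000 kg

v_e = Isp · g₀ = 260 × 9.80665 = 2549.7 m/s.
m₀/m_f = exp(Δv / v_e) = exp(1210 / 2549.7) = exp(0.4746) = 1.6073.
m_f = m₀ / 1.6073 = 395,800 / 1.6073 = 246,251 kg.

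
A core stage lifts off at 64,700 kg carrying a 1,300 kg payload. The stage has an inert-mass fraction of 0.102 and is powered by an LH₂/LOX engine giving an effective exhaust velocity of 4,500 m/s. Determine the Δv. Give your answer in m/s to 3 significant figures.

Stage wet mass = m₀ − payload = 64,700 − 1,300 = 63,400 kg.
Stage dry mass = ε × stage wet mass = 0.102 × 63,400 = 6,466.8 kg.
Burnout mass m_f = stage dry + payload = 6,466.8 + 1,300 = 7,766.8 kg.
Rocket equation: Δv = v_e · ln(64,700/7,766.8) = 4500.0 × ln(8.33) = 4500.0 × 2.1199 ≈ 9540 m/s.

Δv ≈ 9540 m/s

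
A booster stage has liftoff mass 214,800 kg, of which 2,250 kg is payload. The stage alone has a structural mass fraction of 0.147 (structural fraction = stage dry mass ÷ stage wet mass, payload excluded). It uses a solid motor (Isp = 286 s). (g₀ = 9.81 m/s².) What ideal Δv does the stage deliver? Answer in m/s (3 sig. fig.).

Stage wet mass = m₀ − payload = 214,800 − 2,250 = 212,550 kg.
Stage dry mass = ε × stage wet mass = 0.147 × 212,550 = 31,244.9 kg.
Burnout mass m_f = stage dry + payload = 31,244.9 + 2,250 = 33,494.9 kg.
v_e = Isp · g₀ = 286 × 9.81 = 2805.7 m/s.
Using Δv = v_e ln(m₀/m_f): Δv = v_e · ln(214,800/33,494.9) = 2805.7 × ln(6.413) = 2805.7 × 1.8583 ≈ 5214 m/s.

Δv ≈ 5210 m/s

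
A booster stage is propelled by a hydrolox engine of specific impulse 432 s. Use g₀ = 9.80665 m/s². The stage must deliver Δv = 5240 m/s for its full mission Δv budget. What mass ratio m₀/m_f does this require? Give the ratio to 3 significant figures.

v_e = Isp · g₀ = 432 × 9.80665 = 4236.5 m/s.
m₀/m_f = exp(Δv / v_e) = exp(5240 / 4236.5) = exp(1.2369) = 3.4448.

mass ratio ≈ 3.44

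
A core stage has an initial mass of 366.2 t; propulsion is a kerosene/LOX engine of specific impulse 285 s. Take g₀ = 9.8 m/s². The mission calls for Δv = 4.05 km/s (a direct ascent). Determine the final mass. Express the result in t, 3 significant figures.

v_e = Isp · g₀ = 285 × 9.8 = 2793.0 m/s.
Using Δv = v_e ln(m₀/m_f): m₀/m_f = exp(Δv / v_e) = exp(4050 / 2793.0) = exp(1.4501) = 4.2633.
m_f = m₀ / 4.2633 = 366.2 / 4.2633 = 85.8959 t.

final mass ≈ 85.9 t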